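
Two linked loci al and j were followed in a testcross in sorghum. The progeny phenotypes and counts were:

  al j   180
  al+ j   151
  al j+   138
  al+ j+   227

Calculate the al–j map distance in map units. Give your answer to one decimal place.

The two most frequent classes, al+ j+ (227) and al j (180), are the parental types, so the F1 was al+ j+ / al j.
The recombinant classes are al+ j and al j+: 151 + 138 = 289.
Recombination frequency = 289/696 = 0.4152 ≈ 41.5%, i.e. 41.5 map units.

41.5 map units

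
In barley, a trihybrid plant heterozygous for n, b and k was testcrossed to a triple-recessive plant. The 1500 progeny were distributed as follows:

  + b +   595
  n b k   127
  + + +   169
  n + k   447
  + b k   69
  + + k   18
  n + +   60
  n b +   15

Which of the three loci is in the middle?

The two most frequent reciprocal classes, + b + and n + k, are the parental types, so the F1 was + b + / n + k.
The two rarest classes, n b + and + + k, are the double crossovers. Comparing them with the parentals, only the n allele has switched, so n is the middle locus and the order is k – n – b.

n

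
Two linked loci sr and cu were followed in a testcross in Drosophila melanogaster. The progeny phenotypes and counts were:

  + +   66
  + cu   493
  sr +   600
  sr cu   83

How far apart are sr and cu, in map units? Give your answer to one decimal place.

12.0 map units

The two most frequent classes, + cu (493) and sr + (600), are the parental types, so the F1 was + cu / sr +.
The recombinant classes are + + and sr cu: 66 + 83 = 149.
Recombination frequency = 149/1242 = 0.1200 ≈ 12.0%, i.e. 12.0 map units.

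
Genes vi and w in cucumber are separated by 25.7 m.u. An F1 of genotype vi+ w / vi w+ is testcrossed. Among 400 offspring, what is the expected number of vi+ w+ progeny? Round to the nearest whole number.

A map distance of 25.7 m.u. corresponds to a recombination frequency of 0.257.
The F1 is vi+ w / vi w+, so vi+ w+ is a recombinant gamete class with expected frequency r/2 = 0.257/2 = 0.1285.
Expected number = 0.1285 × 400 = 51.40 ≈ 51.

51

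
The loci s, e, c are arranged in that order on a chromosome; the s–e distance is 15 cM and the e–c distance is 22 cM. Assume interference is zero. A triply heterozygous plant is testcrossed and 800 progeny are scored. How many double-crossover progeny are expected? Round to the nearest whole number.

Map distances give recombination frequencies of 0.150 and 0.220 for the two intervals.
With no interference, expected double-crossover frequency = 0.150 × 0.220 = 0.03300.
Expected number = 0.03300 × 800 = 26.40 ≈ 26.

26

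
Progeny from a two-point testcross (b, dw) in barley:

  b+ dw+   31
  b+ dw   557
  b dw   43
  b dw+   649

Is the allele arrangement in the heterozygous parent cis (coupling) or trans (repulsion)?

trans

The two most frequent classes are b+ dw (557) and b dw+ (649); these are the parental (non-recombinant) types.
So the F1 carried b+ dw on one chromosome and b dw+ on the other — the recessive alleles are on opposite chromosomes (trans / repulsion).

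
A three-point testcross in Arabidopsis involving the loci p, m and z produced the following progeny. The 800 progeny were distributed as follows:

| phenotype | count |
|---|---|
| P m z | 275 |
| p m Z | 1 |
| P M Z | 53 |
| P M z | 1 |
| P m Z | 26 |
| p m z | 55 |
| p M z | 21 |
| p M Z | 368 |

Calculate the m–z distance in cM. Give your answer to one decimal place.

The two most frequent reciprocal classes, p M Z and P m z, are the parental types, so the F1 was p M Z / P m z.
The two rarest classes, p m Z and P M z, are the double crossovers. Comparing them with the parentals, only the m allele has switched, so m is the middle locus and the order is p – m – z.
Crossovers in the m–z interval produce the single-crossover classes p M z and P m Z (21 + 26 = 47) plus the double crossovers (2).
RF(m–z) = (47 + 2) / 800 = 49/800 = 0.0612 → 6.1 cM.

6.1 cM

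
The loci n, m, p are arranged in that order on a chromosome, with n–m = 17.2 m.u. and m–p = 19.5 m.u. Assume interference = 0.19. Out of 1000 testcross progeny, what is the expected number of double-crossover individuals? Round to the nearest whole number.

27

Map distances give recombination frequencies of 0.172 and 0.195 for the two intervals.
With interference 0.19 (so coincidence = 0.81), expected double-crossover frequency = 0.172 × 0.195 × 0.81 = 0.02717.
Expected number = 0.02717 × 1000 = 27.17 ≈ 27.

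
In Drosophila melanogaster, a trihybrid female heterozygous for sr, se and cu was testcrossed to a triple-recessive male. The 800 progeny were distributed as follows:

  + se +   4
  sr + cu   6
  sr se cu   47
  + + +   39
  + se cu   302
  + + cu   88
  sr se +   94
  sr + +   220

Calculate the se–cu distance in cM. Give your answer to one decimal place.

The two most frequent reciprocal classes, + se cu and sr + +, are the parental types, so the F1 was + se cu / sr + +.
The two rarest classes, + se + and sr + cu, are the double crossovers. Comparing them with the parentals, only the cu allele has switched, so cu is the middle locus and the order is sr – cu – se.
Crossovers in the cu–se interval produce the single-crossover classes + + cu and sr se + (88 + 94 = 182) plus the double crossovers (10).
RF(cu–se) = (182 + 10) / 800 = 192/800 = 0.2400 → 24.0 cM.

24.0 cM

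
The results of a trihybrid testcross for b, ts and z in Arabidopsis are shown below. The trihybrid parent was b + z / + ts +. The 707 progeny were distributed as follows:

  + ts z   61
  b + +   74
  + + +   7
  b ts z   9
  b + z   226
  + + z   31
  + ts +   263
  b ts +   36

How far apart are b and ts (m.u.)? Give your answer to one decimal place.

The two rarest classes, b ts z and + + +, are the double crossovers. Comparing them with the parentals, only the ts allele has switched, so ts is the middle locus and the order is z – ts – b.
Crossovers in the ts–b interval produce the single-crossover classes + + z and b ts + (31 + 36 = 67) plus the double crossovers (16).
RF(ts–b) = (67 + 16) / 707 = 83/707 = 0.1174 → 11.7 m.u.

11.7 m.u.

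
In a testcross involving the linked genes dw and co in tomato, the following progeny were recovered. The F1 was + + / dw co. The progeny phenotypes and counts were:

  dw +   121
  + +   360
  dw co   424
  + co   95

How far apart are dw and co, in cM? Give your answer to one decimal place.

The recombinant classes are + co and dw +: 95 + 121 = 216.
Recombination frequency = 216/1000 = 0.2160 ≈ 21.6%, i.e. 21.6 cM.

21.6 cM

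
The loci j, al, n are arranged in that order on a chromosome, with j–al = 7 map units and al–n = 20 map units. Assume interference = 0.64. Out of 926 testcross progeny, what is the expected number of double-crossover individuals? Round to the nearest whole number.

5

Map distances give recombination frequencies of 0.070 and 0.200 for the two intervals.
With interference 0.64 (so coincidence = 0.36), expected double-crossover frequency = 0.070 × 0.200 × 0.36 = 0.00504.
Expected number = 0.00504 × 926 = 4.67 ≈ 5.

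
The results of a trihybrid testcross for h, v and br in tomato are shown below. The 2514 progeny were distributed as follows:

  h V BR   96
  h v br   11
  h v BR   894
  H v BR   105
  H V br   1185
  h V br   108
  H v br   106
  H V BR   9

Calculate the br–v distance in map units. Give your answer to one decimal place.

8.8 map units

The two most frequent reciprocal classes, H V br and h v BR, are the parental types, so the F1 was H V br / h v BR.
The two rarest classes, H V BR and h v br, are the double crossovers. Comparing them with the parentals, only the br allele has switched, so br is the middle locus and the order is h – br – v.
Crossovers in the br–v interval produce the single-crossover classes H v br and h V BR (106 + 96 = 202) plus the double crossovers (20).
RF(br–v) = (202 + 20) / 2514 = 222/2514 = 0.0883 → 8.8 map units.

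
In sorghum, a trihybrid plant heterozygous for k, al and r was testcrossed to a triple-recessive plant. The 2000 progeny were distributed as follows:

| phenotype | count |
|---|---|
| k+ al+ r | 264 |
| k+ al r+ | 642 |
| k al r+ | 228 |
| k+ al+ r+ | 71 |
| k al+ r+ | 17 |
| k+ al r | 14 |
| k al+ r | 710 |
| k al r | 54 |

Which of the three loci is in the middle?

The two most frequent reciprocal classes, k+ al r+ and k al+ r, are the parental types, so the F1 was k+ al r+ / k al+ r.
The two rarest classes, k+ al r and k al+ r+, are the double crossovers. Comparing them with the parentals, only the r allele has switched, so r is the middle locus and the order is al – r – k.

r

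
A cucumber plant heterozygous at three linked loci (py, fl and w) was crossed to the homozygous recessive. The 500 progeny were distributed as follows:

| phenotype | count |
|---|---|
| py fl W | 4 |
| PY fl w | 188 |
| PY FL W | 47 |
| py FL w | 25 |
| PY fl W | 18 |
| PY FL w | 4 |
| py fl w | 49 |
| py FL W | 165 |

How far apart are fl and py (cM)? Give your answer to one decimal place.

The two most frequent reciprocal classes, py FL W and PY fl w, are the parental types, so the F1 was py FL W / PY fl w.
The two rarest classes, py fl W and PY FL w, are the double crossovers. Comparing them with the parentals, only the fl allele has switched, so fl is the middle locus and the order is w – fl – py.
Crossovers in the fl–py interval produce the single-crossover classes PY FL W and py fl w (47 + 49 = 96) plus the double crossovers (8).
RF(fl–py) = (96 + 8) / 500 = 104/500 = 0.2080 → 20.8 cM.

20.8 cM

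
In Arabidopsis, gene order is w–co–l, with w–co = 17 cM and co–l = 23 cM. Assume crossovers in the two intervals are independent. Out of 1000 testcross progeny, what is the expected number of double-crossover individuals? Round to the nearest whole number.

Map distances give recombination frequencies of 0.170 and 0.230 for the two intervals.
With no interference, expected double-crossover frequency = 0.170 × 0.230 = 0.03910.
Expected number = 0.03910 × 1000 = 39.10 ≈ 39.

39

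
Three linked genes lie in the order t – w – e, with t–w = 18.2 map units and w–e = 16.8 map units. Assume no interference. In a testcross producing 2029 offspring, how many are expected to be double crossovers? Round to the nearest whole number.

Map distances give recombination frequencies of 0.182 and 0.168 for the two intervals.
With no interference, expected double-crossover frequency = 0.182 × 0.168 = 0.03058.
Expected number = 0.03058 × 2029 = 62.04 ≈ 62.

62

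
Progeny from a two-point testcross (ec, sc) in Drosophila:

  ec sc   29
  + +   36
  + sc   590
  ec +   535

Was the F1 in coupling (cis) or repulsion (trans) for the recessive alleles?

trans

The two most frequent classes are + sc (590) and ec + (535); these are the parental (non-recombinant) types.
So the F1 carried + sc on one chromosome and ec + on the other — the recessive alleles are on opposite chromosomes (trans / repulsion).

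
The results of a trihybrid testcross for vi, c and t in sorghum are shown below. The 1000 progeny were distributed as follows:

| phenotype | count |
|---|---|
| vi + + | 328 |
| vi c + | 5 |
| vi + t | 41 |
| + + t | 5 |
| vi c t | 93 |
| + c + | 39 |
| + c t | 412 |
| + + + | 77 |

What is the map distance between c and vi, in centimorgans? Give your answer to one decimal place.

The two most frequent reciprocal classes, vi + + and + c t, are the parental types, so the F1 was vi + + / + c t.
The two rarest classes, vi c + and + + t, are the double crossovers. Comparing them with the parentals, only the c allele has switched, so c is the middle locus and the order is vi – c – t.
Crossovers in the vi–c interval produce the single-crossover classes + + + and vi c t (77 + 93 = 170) plus the double crossovers (10).
RF(vi–c) = (170 + 10) / 1000 = 180/1000 = 0.1800 → 18.0 centimorgans.

18.0 centimorgans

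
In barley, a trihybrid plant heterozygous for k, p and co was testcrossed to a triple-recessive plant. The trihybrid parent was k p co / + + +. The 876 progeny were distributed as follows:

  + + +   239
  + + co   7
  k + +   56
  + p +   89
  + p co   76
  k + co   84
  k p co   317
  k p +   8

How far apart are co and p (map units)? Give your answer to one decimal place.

The two rarest classes, k p + and + + co, are the double crossovers. Comparing them with the parentals, only the co allele has switched, so co is the middle locus and the order is k – co – p.
Crossovers in the co–p interval produce the single-crossover classes k + co and + p + (84 + 89 = 173) plus the double crossovers (15).
RF(co–p) = (173 + 15) / 876 = 188/876 = 0.2146 → 21.5 map units.

21.5 map units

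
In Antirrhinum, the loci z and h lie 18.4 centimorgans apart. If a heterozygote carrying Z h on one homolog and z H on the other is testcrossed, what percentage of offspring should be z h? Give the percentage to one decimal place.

9.2%

A map distance of 18.4 centimorgans corresponds to a recombination frequency of 0.184.
The F1 is Z h / z H, so z h is a recombinant gamete class with expected frequency r/2 = 0.184/2 = 0.0920.
That is 0.0920 = 9.2% of the progeny.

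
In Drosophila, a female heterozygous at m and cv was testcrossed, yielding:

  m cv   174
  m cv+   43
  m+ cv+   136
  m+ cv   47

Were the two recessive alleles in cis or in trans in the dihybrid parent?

cis

The two most frequent classes are m+ cv+ (136) and m cv (174); these are the parental (non-recombinant) types.
So the F1 carried m+ cv+ on one chromosome and m cv on the other — the recessive alleles are on the same chromosome (cis / coupling).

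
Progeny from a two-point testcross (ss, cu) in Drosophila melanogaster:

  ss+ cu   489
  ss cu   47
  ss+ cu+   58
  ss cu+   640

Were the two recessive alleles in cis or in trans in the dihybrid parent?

The two most frequent classes are ss+ cu (489) and ss cu+ (640); these are the parental (non-recombinant) types.
So the F1 carried ss+ cu on one chromosome and ss cu+ on the other — the recessive alleles are on opposite chromosomes (trans / repulsion).

trans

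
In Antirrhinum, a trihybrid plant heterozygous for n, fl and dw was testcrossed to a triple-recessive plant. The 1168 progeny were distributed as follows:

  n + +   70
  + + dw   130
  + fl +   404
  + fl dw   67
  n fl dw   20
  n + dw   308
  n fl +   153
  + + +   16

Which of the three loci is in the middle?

The two most frequent reciprocal classes, + fl + and n + dw, are the parental types, so the F1 was + fl + / n + dw.
The two rarest classes, + + + and n fl dw, are the double crossovers. Comparing them with the parentals, only the fl allele has switched, so fl is the middle locus and the order is dw – fl – n.

fl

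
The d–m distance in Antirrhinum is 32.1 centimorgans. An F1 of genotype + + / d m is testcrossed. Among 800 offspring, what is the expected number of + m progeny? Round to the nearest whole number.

A map distance of 32.1 centimorgans corresponds to a recombination frequency of 0.321.
The F1 is + + / d m, so + m is a recombinant gamete class with expected frequency r/2 = 0.321/2 = 0.1605.
Expected number = 0.1605 × 800 = 128.40 ≈ 128.

128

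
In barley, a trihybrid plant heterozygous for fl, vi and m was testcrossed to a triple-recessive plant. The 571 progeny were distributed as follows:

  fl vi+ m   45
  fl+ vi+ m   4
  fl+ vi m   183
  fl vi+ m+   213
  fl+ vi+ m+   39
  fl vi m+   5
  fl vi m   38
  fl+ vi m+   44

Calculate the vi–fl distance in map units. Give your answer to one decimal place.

The two most frequent reciprocal classes, fl vi+ m+ and fl+ vi m, are the parental types, so the F1 was fl vi+ m+ / fl+ vi m.
The two rarest classes, fl vi m+ and fl+ vi+ m, are the double crossovers. Comparing them with the parentals, only the vi allele has switched, so vi is the middle locus and the order is fl – vi – m.
Crossovers in the fl–vi interval produce the single-crossover classes fl+ vi+ m+ and fl vi m (39 + 38 = 77) plus the double crossovers (9).
RF(fl–vi) = (77 + 9) / 571 = 86/571 = 0.1506 → 15.1 map units.

15.1 map units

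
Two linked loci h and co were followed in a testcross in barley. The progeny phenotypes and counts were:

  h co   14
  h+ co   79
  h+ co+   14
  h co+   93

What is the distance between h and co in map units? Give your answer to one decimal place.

The two most frequent classes, h+ co (79) and h co+ (93), are the parental types, so the F1 was h+ co / h co+.
The recombinant classes are h+ co+ and h co: 14 + 14 = 28.
Recombination frequency = 28/200 = 0.1400 ≈ 14.0%, i.e. 14.0 map units.

14.0 map units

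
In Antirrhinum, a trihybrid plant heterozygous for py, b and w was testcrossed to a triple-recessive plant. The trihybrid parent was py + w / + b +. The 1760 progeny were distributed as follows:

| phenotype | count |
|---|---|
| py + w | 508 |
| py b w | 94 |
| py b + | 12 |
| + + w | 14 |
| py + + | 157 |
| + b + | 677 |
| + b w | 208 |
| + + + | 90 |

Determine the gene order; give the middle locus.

The two rarest classes, + + w and py b +, are the double crossovers. Comparing them with the parentals, only the py allele has switched, so py is the middle locus and the order is w – py – b.

py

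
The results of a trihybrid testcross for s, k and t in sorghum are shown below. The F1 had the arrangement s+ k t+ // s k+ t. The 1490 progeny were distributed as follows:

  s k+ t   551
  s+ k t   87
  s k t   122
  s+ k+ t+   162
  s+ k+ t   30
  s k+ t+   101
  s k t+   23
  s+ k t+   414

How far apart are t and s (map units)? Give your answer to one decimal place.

The two rarest classes, s k t+ and s+ k+ t, are the double crossovers. Comparing them with the parentals, only the s allele has switched, so s is the middle locus and the order is k – s – t.
Crossovers in the s–t interval produce the single-crossover classes s+ k t and s k+ t+ (87 + 101 = 188) plus the double crossovers (53).
RF(s–t) = (188 + 53) / 1490 = 241/1490 = 0.1617 → 16.2 map units.

16.2 map units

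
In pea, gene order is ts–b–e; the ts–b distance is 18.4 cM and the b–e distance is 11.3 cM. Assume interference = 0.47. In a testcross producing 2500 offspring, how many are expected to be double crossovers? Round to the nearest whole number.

Map distances give recombination frequencies of 0.184 and 0.113 for the two intervals.
With interference 0.47 (so coincidence = 0.53), expected double-crossover frequency = 0.184 × 0.113 × 0.53 = 0.01102.
Expected number = 0.01102 × 2500 = 27.55 ≈ 28.

28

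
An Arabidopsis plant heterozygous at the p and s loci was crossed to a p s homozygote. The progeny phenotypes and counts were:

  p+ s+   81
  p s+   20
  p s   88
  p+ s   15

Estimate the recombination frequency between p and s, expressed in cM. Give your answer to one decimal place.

17.2 cM

The two most frequent classes, p+ s+ (81) and p s (88), are the parental types, so the F1 was p+ s+ / p s.
The recombinant classes are p+ s and p s+: 15 + 20 = 35.
Recombination frequency = 35/204 = 0.1716 ≈ 17.2%, i.e. 17.2 cM.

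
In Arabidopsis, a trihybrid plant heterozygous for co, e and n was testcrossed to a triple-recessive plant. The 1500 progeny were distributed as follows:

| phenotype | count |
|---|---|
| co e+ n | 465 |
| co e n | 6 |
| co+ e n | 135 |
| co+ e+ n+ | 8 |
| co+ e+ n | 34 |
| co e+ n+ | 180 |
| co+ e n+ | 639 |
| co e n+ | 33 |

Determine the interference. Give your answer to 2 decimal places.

The two most frequent reciprocal classes, co+ e n+ and co e+ n, are the parental types, so the F1 was co+ e n+ / co e+ n.
The two rarest classes, co+ e+ n+ and co e n, are the double crossovers. Comparing them with the parentals, only the e allele has switched, so e is the middle locus and the order is co – e – n.
co–e: (67 + 14)/1500 = 0.0540; e–n: (315 + 14)/1500 = 0.2193.
Expected DCO frequency = 0.0540 × 0.2193 ≈ 0.01184; observed = 14/1500 ≈ 0.00933.
Coefficient of coincidence = 0.00933/0.01184 ≈ 0.79; interference = 1 − 0.79 = 0.21.

0.21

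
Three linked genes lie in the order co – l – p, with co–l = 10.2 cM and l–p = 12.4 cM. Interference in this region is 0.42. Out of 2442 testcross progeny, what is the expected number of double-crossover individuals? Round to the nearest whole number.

18

Map distances give recombination frequencies of 0.102 and 0.124 for the two intervals.
With interference 0.42 (so coincidence = 0.58), expected double-crossover frequency = 0.102 × 0.124 × 0.58 = 0.00734.
Expected number = 0.00734 × 2442 = 17.91 ≈ 18.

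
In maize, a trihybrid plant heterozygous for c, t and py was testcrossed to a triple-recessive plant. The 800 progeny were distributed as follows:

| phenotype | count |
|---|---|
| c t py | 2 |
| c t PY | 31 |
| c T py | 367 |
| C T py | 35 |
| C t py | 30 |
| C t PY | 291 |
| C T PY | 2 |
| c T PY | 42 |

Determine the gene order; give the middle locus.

t

The two most frequent reciprocal classes, c T py and C t PY, are the parental types, so the F1 was c T py / C t PY.
The two rarest classes, c t py and C T PY, are the double crossovers. Comparing them with the parentals, only the t allele has switched, so t is the middle locus and the order is py – t – c.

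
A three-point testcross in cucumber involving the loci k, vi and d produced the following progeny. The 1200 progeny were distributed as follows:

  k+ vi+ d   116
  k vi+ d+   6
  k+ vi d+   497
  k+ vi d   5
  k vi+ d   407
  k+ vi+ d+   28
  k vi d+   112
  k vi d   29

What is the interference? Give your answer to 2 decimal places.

The two most frequent reciprocal classes, k vi+ d and k+ vi d+, are the parental types, so the F1 was k vi+ d / k+ vi d+.
The two rarest classes, k vi+ d+ and k+ vi d, are the double crossovers. Comparing them with the parentals, only the d allele has switched, so d is the middle locus and the order is k – d – vi.
k–d: (228 + 11)/1200 = 0.1992; d–vi: (57 + 11)/1200 = 0.0567.
Expected DCO frequency = 0.1992 × 0.0567 ≈ 0.01129; observed = 11/1200 ≈ 0.00917.
Coefficient of coincidence = 0.00917/0.01129 ≈ 0.81; interference = 1 − 0.81 = 0.19.

0.19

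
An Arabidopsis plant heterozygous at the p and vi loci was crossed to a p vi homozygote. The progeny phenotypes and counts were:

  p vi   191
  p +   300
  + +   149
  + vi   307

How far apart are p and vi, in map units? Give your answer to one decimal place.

35.9 map units

The two most frequent classes, + vi (307) and p + (300), are the parental types, so the F1 was + vi / p +.
The recombinant classes are + + and p vi: 149 + 191 = 340.
Recombination frequency = 340/947 = 0.3590 ≈ 35.9%, i.e. 35.9 map units.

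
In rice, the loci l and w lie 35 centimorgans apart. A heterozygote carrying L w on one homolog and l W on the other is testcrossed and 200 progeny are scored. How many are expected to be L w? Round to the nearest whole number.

65

A map distance of 35 centimorgans corresponds to a recombination frequency of 0.350.
The F1 is L w / l W, so L w is a parental gamete class with expected frequency (1 − r)/2 = 0.650/2 = 0.3250.
Expected number = 0.3250 × 200 = 65.00 ≈ 65.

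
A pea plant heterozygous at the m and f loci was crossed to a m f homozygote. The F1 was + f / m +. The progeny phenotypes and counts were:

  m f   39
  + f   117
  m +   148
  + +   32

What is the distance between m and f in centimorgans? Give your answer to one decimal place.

21.1 centimorgans

The recombinant classes are + + and m f: 32 + 39 = 71.
Recombination frequency = 71/336 = 0.2113 ≈ 21.1%, i.e. 21.1 centimorgans.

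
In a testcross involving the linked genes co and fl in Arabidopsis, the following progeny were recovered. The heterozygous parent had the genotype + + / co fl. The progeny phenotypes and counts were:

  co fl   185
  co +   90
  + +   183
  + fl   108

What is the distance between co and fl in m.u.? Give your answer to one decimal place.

35.0 m.u.

The recombinant classes are + fl and co +: 108 + 90 = 198.
Recombination frequency = 198/566 = 0.3498 ≈ 35.0%, i.e. 35.0 m.u.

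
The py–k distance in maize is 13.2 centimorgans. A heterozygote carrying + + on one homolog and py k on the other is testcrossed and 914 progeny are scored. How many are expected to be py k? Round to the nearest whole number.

A map distance of 13.2 centimorgans corresponds to a recombination frequency of 0.132.
The F1 is + + / py k, so py k is a parental gamete class with expected frequency (1 − r)/2 = 0.868/2 = 0.4340.
Expected number = 0.4340 × 914 = 396.68 ≈ 397.

397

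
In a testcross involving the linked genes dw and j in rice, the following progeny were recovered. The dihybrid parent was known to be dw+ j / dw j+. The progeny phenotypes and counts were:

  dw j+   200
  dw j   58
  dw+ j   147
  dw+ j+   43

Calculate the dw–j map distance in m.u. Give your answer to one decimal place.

22.5 m.u.

The recombinant classes are dw+ j+ and dw j: 43 + 58 = 101.
Recombination frequency = 101/448 = 0.2254 ≈ 22.5%, i.e. 22.5 m.u.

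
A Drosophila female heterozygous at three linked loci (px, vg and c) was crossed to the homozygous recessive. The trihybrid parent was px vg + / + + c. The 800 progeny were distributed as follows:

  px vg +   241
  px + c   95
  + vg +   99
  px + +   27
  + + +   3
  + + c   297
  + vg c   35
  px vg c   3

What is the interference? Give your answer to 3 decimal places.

The two rarest classes, px vg c and + + +, are the double crossovers. Comparing them with the parentals, only the c allele has switched, so c is the middle locus and the order is px – c – vg.
px–c: (194 + 6)/800 = 0.2500; c–vg: (62 + 6)/800 = 0.0850.
Expected DCO frequency = 0.2500 × 0.0850 ≈ 0.02125; observed = 6/800 ≈ 0.00750.
Coefficient of coincidence = 0.00750/0.02125 ≈ 0.353; interference = 1 − 0.353 = 0.647.

0.647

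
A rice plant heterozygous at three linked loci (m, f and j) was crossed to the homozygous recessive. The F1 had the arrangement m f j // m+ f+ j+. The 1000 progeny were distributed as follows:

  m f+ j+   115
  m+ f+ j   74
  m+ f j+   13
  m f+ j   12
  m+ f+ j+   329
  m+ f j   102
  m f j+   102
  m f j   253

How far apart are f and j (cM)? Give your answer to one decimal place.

The two rarest classes, m f+ j and m+ f j+, are the double crossovers. Comparing them with the parentals, only the f allele has switched, so f is the middle locus and the order is j – f – m.
Crossovers in the j–f interval produce the single-crossover classes m f j+ and m+ f+ j (102 + 74 = 176) plus the double crossovers (25).
RF(j–f) = (176 + 25) / 1000 = 201/1000 = 0.2010 → 20.1 cM.

20.1 cM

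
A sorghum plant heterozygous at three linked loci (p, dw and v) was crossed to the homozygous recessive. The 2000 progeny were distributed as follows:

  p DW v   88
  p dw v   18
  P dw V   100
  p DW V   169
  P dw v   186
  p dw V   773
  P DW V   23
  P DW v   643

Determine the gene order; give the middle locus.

The two most frequent reciprocal classes, P DW v and p dw V, are the parental types, so the F1 was P DW v / p dw V.
The two rarest classes, P DW V and p dw v, are the double crossovers. Comparing them with the parentals, only the v allele has switched, so v is the middle locus and the order is dw – v – p.

v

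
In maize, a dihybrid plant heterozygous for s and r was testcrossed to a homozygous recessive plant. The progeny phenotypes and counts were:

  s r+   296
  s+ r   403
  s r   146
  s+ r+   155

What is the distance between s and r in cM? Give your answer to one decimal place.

The two most frequent classes, s+ r (403) and s r+ (296), are the parental types, so the F1 was s+ r / s r+.
The recombinant classes are s+ r+ and s r: 155 + 146 = 301.
Recombination frequency = 301/1000 = 0.3010 ≈ 30.1%, i.e. 30.1 cM.

30.1 cM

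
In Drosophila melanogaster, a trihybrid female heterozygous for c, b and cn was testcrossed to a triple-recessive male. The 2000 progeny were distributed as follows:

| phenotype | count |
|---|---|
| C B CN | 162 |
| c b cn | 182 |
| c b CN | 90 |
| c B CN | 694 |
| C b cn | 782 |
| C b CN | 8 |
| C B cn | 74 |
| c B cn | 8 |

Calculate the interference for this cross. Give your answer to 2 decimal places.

The two most frequent reciprocal classes, c B CN and C b cn, are the parental types, so the F1 was c B CN / C b cn.
The two rarest classes, c B cn and C b CN, are the double crossovers. Comparing them with the parentals, only the cn allele has switched, so cn is the middle locus and the order is b – cn – c.
b–cn: (164 + 16)/2000 = 0.0900; cn–c: (344 + 16)/2000 = 0.1800.
Expected DCO frequency = 0.0900 × 0.1800 ≈ 0.01620; observed = 16/2000 ≈ 0.00800.
Coefficient of coincidence = 0.00800/0.01620 ≈ 0.49; interference = 1 − 0.49 = 0.51.

0.51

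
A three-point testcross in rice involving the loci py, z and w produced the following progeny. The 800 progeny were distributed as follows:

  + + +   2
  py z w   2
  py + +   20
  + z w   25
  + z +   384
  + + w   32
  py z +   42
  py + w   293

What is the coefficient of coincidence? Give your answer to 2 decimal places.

The two most frequent reciprocal classes, py + w and + z +, are the parental types, so the F1 was py + w / + z +.
The two rarest classes, py z w and + + +, are the double crossovers. Comparing them with the parentals, only the z allele has switched, so z is the middle locus and the order is w – z – py.
w–z: (45 + 4)/800 = 0.0612; z–py: (74 + 4)/800 = 0.0975.
Expected DCO frequency = 0.0612 × 0.0975 ≈ 0.00597; observed = 4/800 ≈ 0.00500.
Coefficient of coincidence = 0.00500/0.00597 ≈ 0.84.

0.84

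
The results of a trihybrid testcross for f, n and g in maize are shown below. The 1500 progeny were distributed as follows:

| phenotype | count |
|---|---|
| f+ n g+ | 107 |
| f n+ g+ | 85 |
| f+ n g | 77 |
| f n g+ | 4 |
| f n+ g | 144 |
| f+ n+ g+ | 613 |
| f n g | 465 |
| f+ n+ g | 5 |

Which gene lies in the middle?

g

The two most frequent reciprocal classes, f n g and f+ n+ g+, are the parental types, so the F1 was f n g / f+ n+ g+.
The two rarest classes, f n g+ and f+ n+ g, are the double crossovers. Comparing them with the parentals, only the g allele has switched, so g is the middle locus and the order is n – g – f.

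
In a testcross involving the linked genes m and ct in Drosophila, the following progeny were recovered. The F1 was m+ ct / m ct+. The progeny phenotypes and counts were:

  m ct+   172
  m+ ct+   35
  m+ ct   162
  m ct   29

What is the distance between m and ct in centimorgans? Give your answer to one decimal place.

16.1 centimorgans

The recombinant classes are m+ ct+ and m ct: 35 + 29 = 64.
Recombination frequency = 64/398 = 0.1608 ≈ 16.1%, i.e. 16.1 centimorgans.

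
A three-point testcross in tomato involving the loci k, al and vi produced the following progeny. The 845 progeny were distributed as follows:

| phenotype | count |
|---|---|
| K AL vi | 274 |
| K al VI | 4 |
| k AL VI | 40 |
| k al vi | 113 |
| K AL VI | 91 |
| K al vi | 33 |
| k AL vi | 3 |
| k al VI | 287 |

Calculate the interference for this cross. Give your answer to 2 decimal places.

The two most frequent reciprocal classes, K AL vi and k al VI, are the parental types, so the F1 was K AL vi / k al VI.
The two rarest classes, k AL vi and K al VI, are the double crossovers. Comparing them with the parentals, only the k allele has switched, so k is the middle locus and the order is vi – k – al.
vi–k: (204 + 7)/845 = 0.2497; k–al: (73 + 7)/845 = 0.0947.
Expected DCO frequency = 0.2497 × 0.0947 ≈ 0.02365; observed = 7/845 ≈ 0.00828.
Coefficient of coincidence = 0.00828/0.02365 ≈ 0.35; interference = 1 − 0.35 = 0.65.

0.65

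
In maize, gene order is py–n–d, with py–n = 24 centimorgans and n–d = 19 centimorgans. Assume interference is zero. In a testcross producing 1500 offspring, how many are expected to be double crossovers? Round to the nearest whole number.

68

Map distances give recombination frequencies of 0.240 and 0.190 for the two intervals.
With no interference, expected double-crossover frequency = 0.240 × 0.190 = 0.04560.
Expected number = 0.04560 × 1500 = 68.40 ≈ 68.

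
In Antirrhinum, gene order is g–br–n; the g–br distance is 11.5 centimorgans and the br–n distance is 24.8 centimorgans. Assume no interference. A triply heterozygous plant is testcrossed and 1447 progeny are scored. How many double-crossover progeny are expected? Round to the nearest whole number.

Map distances give recombination frequencies of 0.115 and 0.248 for the two intervals.
With no interference, expected double-crossover frequency = 0.115 × 0.248 = 0.02852.
Expected number = 0.02852 × 1447 = 41.27 ≈ 41.

41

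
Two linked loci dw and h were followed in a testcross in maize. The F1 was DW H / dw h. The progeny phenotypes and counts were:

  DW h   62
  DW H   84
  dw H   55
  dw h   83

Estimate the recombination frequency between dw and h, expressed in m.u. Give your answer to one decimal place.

41.2 m.u.

The recombinant classes are DW h and dw H: 62 + 55 = 117.
Recombination frequency = 117/284 = 0.4120 ≈ 41.2%, i.e. 41.2 m.u.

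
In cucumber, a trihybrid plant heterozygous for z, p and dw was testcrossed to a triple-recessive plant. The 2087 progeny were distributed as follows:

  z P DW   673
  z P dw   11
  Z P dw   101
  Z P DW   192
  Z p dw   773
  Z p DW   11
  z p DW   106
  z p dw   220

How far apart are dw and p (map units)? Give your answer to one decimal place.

11.0 map units

The two most frequent reciprocal classes, z P DW and Z p dw, are the parental types, so the F1 was z P DW / Z p dw.
The two rarest classes, z P dw and Z p DW, are the double crossovers. Comparing them with the parentals, only the dw allele has switched, so dw is the middle locus and the order is p – dw – z.
Crossovers in the p–dw interval produce the single-crossover classes z p DW and Z P dw (106 + 101 = 207) plus the double crossovers (22).
RF(p–dw) = (207 + 22) / 2087 = 229/2087 = 0.1097 → 11.0 map units.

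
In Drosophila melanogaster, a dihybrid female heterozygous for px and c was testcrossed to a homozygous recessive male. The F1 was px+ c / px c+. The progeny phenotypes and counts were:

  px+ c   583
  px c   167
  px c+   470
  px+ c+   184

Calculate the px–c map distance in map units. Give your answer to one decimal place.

25.0 map units

The recombinant classes are px+ c+ and px c: 184 + 167 = 351.
Recombination frequency = 351/1404 = 0.2500 ≈ 25.0%, i.e. 25.0 map units.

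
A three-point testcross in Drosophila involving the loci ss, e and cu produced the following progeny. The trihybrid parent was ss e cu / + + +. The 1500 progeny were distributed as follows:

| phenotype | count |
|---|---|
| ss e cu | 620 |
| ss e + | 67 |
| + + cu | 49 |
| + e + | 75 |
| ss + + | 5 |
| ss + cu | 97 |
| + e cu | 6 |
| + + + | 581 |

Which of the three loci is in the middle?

ss

The two rarest classes, + e cu and ss + +, are the double crossovers. Comparing them with the parentals, only the ss allele has switched, so ss is the middle locus and the order is cu – ss – e.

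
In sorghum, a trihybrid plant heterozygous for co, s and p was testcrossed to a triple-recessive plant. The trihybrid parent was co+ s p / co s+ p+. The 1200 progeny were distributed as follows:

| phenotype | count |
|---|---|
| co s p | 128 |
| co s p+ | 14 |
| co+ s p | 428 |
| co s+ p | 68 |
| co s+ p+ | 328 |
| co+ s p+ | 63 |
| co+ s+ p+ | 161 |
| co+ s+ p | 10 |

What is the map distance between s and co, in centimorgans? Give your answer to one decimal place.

The two rarest classes, co+ s+ p and co s p+, are the double crossovers. Comparing them with the parentals, only the s allele has switched, so s is the middle locus and the order is p – s – co.
Crossovers in the s–co interval produce the single-crossover classes co s p and co+ s+ p+ (128 + 161 = 289) plus the double crossovers (24).
RF(s–co) = (289 + 24) / 1200 = 313/1200 = 0.2608 → 26.1 centimorgans.

26.1 centimorgans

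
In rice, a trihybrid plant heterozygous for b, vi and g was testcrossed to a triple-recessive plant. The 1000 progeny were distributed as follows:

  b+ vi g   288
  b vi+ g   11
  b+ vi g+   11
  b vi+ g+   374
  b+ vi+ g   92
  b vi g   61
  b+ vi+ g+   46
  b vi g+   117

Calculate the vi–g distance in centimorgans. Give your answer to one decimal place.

23.1 centimorgans

The two most frequent reciprocal classes, b vi+ g+ and b+ vi g, are the parental types, so the F1 was b vi+ g+ / b+ vi g.
The two rarest classes, b vi+ g and b+ vi g+, are the double crossovers. Comparing them with the parentals, only the g allele has switched, so g is the middle locus and the order is b – g – vi.
Crossovers in the g–vi interval produce the single-crossover classes b vi g+ and b+ vi+ g (117 + 92 = 209) plus the double crossovers (22).
RF(g–vi) = (209 + 22) / 1000 = 231/1000 = 0.2310 → 23.1 centimorgans.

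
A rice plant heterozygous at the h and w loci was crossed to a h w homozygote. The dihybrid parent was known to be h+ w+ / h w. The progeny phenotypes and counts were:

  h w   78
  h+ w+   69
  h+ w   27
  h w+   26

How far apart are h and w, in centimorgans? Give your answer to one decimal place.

26.5 centimorgans

The recombinant classes are h+ w and h w+: 27 + 26 = 53.
Recombination frequency = 53/200 = 0.2650 ≈ 26.5%, i.e. 26.5 centimorgans.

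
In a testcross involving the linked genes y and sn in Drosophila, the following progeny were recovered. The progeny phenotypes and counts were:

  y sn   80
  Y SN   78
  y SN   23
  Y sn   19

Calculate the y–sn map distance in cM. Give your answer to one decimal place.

21.0 cM

The two most frequent classes, Y SN (78) and y sn (80), are the parental types, so the F1 was Y SN / y sn.
The recombinant classes are Y sn and y SN: 19 + 23 = 42.
Recombination frequency = 42/200 = 0.2100 ≈ 21.0%, i.e. 21.0 cM.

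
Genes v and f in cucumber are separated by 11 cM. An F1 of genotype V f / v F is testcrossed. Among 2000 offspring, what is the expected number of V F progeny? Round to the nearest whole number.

A map distance of 11 cM corresponds to a recombination frequency of 0.110.
The F1 is V f / v F, so V F is a recombinant gamete class with expected frequency r/2 = 0.110/2 = 0.0550.
Expected number = 0.0550 × 2000 = 110.00 ≈ 110.

110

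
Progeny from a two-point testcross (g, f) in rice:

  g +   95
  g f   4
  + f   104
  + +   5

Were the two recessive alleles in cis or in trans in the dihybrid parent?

trans

The two most frequent classes are + f (104) and g + (95); these are the parental (non-recombinant) types.
So the F1 carried + f on one chromosome and g + on the other — the recessive alleles are on opposite chromosomes (trans / repulsion).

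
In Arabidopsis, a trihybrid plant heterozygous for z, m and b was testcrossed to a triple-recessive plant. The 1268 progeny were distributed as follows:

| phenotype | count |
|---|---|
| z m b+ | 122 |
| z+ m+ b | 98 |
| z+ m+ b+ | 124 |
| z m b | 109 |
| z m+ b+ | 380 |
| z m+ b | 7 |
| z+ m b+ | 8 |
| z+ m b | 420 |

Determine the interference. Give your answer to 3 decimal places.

0.674

The two most frequent reciprocal classes, z+ m b and z m+ b+, are the parental types, so the F1 was z+ m b / z m+ b+.
The two rarest classes, z+ m b+ and z m+ b, are the double crossovers. Comparing them with the parentals, only the b allele has switched, so b is the middle locus and the order is z – b – m.
z–b: (233 + 15)/1268 = 0.1956; b–m: (220 + 15)/1268 = 0.1853.
Expected DCO frequency = 0.1956 × 0.1853 ≈ 0.03624; observed = 15/1268 ≈ 0.01183.
Coefficient of coincidence = 0.01183/0.03624 ≈ 0.326; interference = 1 − 0.326 = 0.674.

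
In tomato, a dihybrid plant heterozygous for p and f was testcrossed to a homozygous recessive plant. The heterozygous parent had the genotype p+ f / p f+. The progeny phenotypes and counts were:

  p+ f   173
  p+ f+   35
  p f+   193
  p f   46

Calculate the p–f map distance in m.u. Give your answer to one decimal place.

18.1 m.u.

The recombinant classes are p+ f+ and p f: 35 + 46 = 81.
Recombination frequency = 81/447 = 0.1812 ≈ 18.1%, i.e. 18.1 m.u.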